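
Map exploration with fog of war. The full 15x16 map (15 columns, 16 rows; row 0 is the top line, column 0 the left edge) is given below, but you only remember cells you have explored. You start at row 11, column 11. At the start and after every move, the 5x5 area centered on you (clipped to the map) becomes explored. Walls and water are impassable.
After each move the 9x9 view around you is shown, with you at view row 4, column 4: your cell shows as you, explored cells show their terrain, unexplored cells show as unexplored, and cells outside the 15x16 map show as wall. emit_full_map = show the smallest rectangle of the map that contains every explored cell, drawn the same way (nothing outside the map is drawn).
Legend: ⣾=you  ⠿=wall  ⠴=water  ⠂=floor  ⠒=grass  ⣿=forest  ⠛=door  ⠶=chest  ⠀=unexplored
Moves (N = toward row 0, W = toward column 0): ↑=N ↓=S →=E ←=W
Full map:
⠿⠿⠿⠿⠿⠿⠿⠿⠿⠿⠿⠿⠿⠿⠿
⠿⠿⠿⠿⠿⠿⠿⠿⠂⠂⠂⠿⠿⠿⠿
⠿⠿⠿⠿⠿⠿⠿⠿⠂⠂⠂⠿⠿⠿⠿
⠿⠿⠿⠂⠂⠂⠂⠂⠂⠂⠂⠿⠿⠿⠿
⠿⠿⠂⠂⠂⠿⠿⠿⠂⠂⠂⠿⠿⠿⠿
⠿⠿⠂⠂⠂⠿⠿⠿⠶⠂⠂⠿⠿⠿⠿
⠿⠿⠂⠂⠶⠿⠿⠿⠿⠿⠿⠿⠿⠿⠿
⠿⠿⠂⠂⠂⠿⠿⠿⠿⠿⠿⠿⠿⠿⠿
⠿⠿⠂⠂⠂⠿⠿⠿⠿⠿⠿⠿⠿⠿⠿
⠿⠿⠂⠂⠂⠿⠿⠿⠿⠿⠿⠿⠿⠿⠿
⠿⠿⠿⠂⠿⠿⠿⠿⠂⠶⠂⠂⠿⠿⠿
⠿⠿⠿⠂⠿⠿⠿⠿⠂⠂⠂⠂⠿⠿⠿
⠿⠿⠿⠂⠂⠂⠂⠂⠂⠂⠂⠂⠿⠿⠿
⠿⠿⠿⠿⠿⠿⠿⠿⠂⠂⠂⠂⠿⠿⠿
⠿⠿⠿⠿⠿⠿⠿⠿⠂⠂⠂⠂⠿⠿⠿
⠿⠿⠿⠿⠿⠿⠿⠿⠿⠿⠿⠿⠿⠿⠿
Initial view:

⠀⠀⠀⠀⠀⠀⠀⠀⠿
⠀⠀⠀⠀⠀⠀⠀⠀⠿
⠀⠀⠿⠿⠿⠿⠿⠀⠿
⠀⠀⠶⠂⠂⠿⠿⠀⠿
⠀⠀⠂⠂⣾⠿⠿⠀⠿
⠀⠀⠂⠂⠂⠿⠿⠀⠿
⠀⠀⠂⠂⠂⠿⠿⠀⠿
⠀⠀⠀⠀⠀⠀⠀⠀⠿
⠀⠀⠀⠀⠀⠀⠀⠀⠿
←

⠀⠀⠀⠀⠀⠀⠀⠀⠀
⠀⠀⠀⠀⠀⠀⠀⠀⠀
⠀⠀⠿⠿⠿⠿⠿⠿⠀
⠀⠀⠂⠶⠂⠂⠿⠿⠀
⠀⠀⠂⠂⣾⠂⠿⠿⠀
⠀⠀⠂⠂⠂⠂⠿⠿⠀
⠀⠀⠂⠂⠂⠂⠿⠿⠀
⠀⠀⠀⠀⠀⠀⠀⠀⠀
⠀⠀⠀⠀⠀⠀⠀⠀⠀

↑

⠀⠀⠀⠀⠀⠀⠀⠀⠀
⠀⠀⠀⠀⠀⠀⠀⠀⠀
⠀⠀⠿⠿⠿⠿⠿⠀⠀
⠀⠀⠿⠿⠿⠿⠿⠿⠀
⠀⠀⠂⠶⣾⠂⠿⠿⠀
⠀⠀⠂⠂⠂⠂⠿⠿⠀
⠀⠀⠂⠂⠂⠂⠿⠿⠀
⠀⠀⠂⠂⠂⠂⠿⠿⠀
⠀⠀⠀⠀⠀⠀⠀⠀⠀

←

⠀⠀⠀⠀⠀⠀⠀⠀⠀
⠀⠀⠀⠀⠀⠀⠀⠀⠀
⠀⠀⠿⠿⠿⠿⠿⠿⠀
⠀⠀⠿⠿⠿⠿⠿⠿⠿
⠀⠀⠿⠂⣾⠂⠂⠿⠿
⠀⠀⠿⠂⠂⠂⠂⠿⠿
⠀⠀⠂⠂⠂⠂⠂⠿⠿
⠀⠀⠀⠂⠂⠂⠂⠿⠿
⠀⠀⠀⠀⠀⠀⠀⠀⠀

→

⠀⠀⠀⠀⠀⠀⠀⠀⠀
⠀⠀⠀⠀⠀⠀⠀⠀⠀
⠀⠿⠿⠿⠿⠿⠿⠀⠀
⠀⠿⠿⠿⠿⠿⠿⠿⠀
⠀⠿⠂⠶⣾⠂⠿⠿⠀
⠀⠿⠂⠂⠂⠂⠿⠿⠀
⠀⠂⠂⠂⠂⠂⠿⠿⠀
⠀⠀⠂⠂⠂⠂⠿⠿⠀
⠀⠀⠀⠀⠀⠀⠀⠀⠀

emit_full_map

⠿⠿⠿⠿⠿⠿⠀
⠿⠿⠿⠿⠿⠿⠿
⠿⠂⠶⣾⠂⠿⠿
⠿⠂⠂⠂⠂⠿⠿
⠂⠂⠂⠂⠂⠿⠿
⠀⠂⠂⠂⠂⠿⠿

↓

⠀⠀⠀⠀⠀⠀⠀⠀⠀
⠀⠿⠿⠿⠿⠿⠿⠀⠀
⠀⠿⠿⠿⠿⠿⠿⠿⠀
⠀⠿⠂⠶⠂⠂⠿⠿⠀
⠀⠿⠂⠂⣾⠂⠿⠿⠀
⠀⠂⠂⠂⠂⠂⠿⠿⠀
⠀⠀⠂⠂⠂⠂⠿⠿⠀
⠀⠀⠀⠀⠀⠀⠀⠀⠀
⠀⠀⠀⠀⠀⠀⠀⠀⠀

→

⠀⠀⠀⠀⠀⠀⠀⠀⠿
⠿⠿⠿⠿⠿⠿⠀⠀⠿
⠿⠿⠿⠿⠿⠿⠿⠀⠿
⠿⠂⠶⠂⠂⠿⠿⠀⠿
⠿⠂⠂⠂⣾⠿⠿⠀⠿
⠂⠂⠂⠂⠂⠿⠿⠀⠿
⠀⠂⠂⠂⠂⠿⠿⠀⠿
⠀⠀⠀⠀⠀⠀⠀⠀⠿
⠀⠀⠀⠀⠀⠀⠀⠀⠿

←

⠀⠀⠀⠀⠀⠀⠀⠀⠀
⠀⠿⠿⠿⠿⠿⠿⠀⠀
⠀⠿⠿⠿⠿⠿⠿⠿⠀
⠀⠿⠂⠶⠂⠂⠿⠿⠀
⠀⠿⠂⠂⣾⠂⠿⠿⠀
⠀⠂⠂⠂⠂⠂⠿⠿⠀
⠀⠀⠂⠂⠂⠂⠿⠿⠀
⠀⠀⠀⠀⠀⠀⠀⠀⠀
⠀⠀⠀⠀⠀⠀⠀⠀⠀

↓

⠀⠿⠿⠿⠿⠿⠿⠀⠀
⠀⠿⠿⠿⠿⠿⠿⠿⠀
⠀⠿⠂⠶⠂⠂⠿⠿⠀
⠀⠿⠂⠂⠂⠂⠿⠿⠀
⠀⠂⠂⠂⣾⠂⠿⠿⠀
⠀⠀⠂⠂⠂⠂⠿⠿⠀
⠀⠀⠂⠂⠂⠂⠿⠀⠀
⠀⠀⠀⠀⠀⠀⠀⠀⠀
⠿⠿⠿⠿⠿⠿⠿⠿⠿

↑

⠀⠀⠀⠀⠀⠀⠀⠀⠀
⠀⠿⠿⠿⠿⠿⠿⠀⠀
⠀⠿⠿⠿⠿⠿⠿⠿⠀
⠀⠿⠂⠶⠂⠂⠿⠿⠀
⠀⠿⠂⠂⣾⠂⠿⠿⠀
⠀⠂⠂⠂⠂⠂⠿⠿⠀
⠀⠀⠂⠂⠂⠂⠿⠿⠀
⠀⠀⠂⠂⠂⠂⠿⠀⠀
⠀⠀⠀⠀⠀⠀⠀⠀⠀

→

⠀⠀⠀⠀⠀⠀⠀⠀⠿
⠿⠿⠿⠿⠿⠿⠀⠀⠿
⠿⠿⠿⠿⠿⠿⠿⠀⠿
⠿⠂⠶⠂⠂⠿⠿⠀⠿
⠿⠂⠂⠂⣾⠿⠿⠀⠿
⠂⠂⠂⠂⠂⠿⠿⠀⠿
⠀⠂⠂⠂⠂⠿⠿⠀⠿
⠀⠂⠂⠂⠂⠿⠀⠀⠿
⠀⠀⠀⠀⠀⠀⠀⠀⠿

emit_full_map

⠿⠿⠿⠿⠿⠿⠀
⠿⠿⠿⠿⠿⠿⠿
⠿⠂⠶⠂⠂⠿⠿
⠿⠂⠂⠂⣾⠿⠿
⠂⠂⠂⠂⠂⠿⠿
⠀⠂⠂⠂⠂⠿⠿
⠀⠂⠂⠂⠂⠿⠀


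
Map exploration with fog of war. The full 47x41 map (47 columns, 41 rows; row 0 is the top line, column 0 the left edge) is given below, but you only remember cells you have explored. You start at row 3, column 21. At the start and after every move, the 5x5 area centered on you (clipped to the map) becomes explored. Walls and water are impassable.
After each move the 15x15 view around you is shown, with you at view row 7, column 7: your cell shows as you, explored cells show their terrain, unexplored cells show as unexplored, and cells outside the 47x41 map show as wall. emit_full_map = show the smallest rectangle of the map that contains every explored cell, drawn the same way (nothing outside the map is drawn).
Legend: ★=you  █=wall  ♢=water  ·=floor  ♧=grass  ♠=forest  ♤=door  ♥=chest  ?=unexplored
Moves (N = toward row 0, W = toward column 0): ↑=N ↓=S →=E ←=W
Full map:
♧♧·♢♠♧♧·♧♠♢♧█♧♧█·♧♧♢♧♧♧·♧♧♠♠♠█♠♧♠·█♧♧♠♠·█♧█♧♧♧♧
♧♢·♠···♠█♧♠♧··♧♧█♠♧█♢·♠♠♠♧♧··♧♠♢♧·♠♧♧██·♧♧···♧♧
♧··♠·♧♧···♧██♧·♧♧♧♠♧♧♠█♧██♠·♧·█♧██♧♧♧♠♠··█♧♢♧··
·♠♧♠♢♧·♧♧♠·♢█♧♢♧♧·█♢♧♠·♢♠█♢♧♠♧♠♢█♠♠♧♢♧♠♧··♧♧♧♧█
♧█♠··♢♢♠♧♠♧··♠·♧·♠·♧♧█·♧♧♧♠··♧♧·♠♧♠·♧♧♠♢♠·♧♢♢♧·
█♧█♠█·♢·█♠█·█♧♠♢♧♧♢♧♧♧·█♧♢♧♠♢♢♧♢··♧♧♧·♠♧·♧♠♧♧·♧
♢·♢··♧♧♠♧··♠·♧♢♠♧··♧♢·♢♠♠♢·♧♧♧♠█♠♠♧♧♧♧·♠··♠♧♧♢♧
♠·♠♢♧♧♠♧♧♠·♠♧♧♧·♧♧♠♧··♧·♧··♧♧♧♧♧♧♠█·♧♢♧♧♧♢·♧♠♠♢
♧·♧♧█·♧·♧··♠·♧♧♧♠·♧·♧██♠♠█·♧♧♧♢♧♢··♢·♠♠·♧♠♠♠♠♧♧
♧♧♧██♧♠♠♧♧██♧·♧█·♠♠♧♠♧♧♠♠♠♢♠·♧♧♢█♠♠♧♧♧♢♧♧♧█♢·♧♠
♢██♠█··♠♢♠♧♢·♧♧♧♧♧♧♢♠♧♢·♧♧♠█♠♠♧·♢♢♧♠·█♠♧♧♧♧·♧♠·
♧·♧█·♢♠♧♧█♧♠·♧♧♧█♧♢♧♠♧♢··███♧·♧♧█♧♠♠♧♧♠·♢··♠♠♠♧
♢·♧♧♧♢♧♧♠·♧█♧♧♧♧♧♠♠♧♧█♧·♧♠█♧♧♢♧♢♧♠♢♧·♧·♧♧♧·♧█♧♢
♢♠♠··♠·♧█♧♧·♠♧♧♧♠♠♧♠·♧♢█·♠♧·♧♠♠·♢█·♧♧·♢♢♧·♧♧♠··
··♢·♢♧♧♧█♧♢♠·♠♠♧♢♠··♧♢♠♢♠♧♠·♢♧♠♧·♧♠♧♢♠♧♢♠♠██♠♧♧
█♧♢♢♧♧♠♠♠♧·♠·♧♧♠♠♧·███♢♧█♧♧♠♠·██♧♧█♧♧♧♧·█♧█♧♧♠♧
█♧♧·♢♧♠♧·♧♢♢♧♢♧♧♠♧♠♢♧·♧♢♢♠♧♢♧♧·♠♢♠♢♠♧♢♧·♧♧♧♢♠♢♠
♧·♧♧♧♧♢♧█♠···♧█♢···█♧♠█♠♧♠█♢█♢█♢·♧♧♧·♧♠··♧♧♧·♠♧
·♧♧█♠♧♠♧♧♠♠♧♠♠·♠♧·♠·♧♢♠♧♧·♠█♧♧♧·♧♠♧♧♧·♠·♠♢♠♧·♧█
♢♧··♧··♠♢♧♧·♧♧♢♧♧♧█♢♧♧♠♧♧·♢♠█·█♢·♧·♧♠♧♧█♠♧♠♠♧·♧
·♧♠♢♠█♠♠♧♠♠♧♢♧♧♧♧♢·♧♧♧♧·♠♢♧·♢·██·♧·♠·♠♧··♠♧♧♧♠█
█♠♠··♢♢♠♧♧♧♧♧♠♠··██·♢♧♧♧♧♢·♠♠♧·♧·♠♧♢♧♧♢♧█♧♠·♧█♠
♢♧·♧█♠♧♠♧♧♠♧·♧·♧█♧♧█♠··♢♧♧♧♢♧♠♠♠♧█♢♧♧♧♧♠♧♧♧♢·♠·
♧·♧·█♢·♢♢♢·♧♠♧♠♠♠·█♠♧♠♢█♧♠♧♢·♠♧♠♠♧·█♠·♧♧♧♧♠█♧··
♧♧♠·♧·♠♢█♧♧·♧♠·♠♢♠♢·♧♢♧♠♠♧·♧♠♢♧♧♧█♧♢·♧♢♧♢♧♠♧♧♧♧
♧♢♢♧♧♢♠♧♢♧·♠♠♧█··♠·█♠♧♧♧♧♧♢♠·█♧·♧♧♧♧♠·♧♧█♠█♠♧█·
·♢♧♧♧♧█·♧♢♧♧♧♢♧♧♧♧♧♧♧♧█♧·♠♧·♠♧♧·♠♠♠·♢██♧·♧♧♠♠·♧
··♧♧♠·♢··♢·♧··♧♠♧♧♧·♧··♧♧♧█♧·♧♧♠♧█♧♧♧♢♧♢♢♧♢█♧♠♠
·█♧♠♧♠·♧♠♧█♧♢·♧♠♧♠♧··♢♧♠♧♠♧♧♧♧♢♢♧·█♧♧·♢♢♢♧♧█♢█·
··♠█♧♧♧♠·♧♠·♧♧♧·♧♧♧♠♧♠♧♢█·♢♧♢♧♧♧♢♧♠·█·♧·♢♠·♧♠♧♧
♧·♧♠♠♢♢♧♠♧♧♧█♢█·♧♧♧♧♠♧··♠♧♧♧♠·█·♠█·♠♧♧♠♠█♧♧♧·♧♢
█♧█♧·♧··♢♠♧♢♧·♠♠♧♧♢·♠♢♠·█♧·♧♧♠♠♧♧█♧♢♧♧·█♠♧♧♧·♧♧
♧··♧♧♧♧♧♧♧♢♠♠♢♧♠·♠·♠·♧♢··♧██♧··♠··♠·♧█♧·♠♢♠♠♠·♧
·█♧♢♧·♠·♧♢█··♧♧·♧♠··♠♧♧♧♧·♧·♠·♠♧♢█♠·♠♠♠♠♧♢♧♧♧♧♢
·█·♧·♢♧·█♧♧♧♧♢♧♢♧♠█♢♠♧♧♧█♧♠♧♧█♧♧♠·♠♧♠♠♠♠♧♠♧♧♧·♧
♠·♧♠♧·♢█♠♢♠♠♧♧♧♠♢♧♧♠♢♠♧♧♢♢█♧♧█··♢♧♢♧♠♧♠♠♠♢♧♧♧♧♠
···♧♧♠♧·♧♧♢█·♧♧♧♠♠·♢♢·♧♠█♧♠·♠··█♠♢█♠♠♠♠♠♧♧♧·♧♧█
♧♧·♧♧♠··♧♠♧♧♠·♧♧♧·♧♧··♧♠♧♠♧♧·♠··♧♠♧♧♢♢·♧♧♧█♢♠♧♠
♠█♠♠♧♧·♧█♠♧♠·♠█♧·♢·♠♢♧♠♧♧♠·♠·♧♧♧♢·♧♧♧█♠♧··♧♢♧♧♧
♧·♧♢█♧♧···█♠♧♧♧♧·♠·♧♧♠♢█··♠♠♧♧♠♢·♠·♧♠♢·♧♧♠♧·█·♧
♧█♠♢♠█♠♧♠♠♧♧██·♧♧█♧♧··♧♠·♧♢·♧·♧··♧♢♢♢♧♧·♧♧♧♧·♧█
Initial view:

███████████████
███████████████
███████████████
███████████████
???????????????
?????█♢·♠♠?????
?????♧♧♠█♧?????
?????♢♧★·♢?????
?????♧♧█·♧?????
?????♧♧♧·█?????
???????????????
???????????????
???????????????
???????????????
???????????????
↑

███████████████
███████████████
███████████████
███████████████
███████████████
?????♢♧♧♧·?????
?????█♢·♠♠?????
?????♧♧★█♧?????
?????♢♧♠·♢?????
?????♧♧█·♧?????
?????♧♧♧·█?????
???????????????
???????????????
???????????????
???????????????

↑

███████████████
███████████████
███████████████
███████████████
███████████████
███████████████
?????♢♧♧♧·?????
?????█♢★♠♠?????
?????♧♧♠█♧?????
?????♢♧♠·♢?????
?????♧♧█·♧?????
?????♧♧♧·█?????
???????????????
???????????????
???????????????

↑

███████████████
███████████████
███████████████
███████████████
███████████████
███████████████
███████████████
?????♢♧★♧·?????
?????█♢·♠♠?????
?????♧♧♠█♧?????
?????♢♧♠·♢?????
?????♧♧█·♧?????
?????♧♧♧·█?????
???????????????
???????????????

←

███████████████
███████████████
███████████████
███████████████
███████████████
███████████████
███████████████
?????♧♢★♧♧·????
?????♧█♢·♠♠????
?????♠♧♧♠█♧????
??????♢♧♠·♢????
??????♧♧█·♧????
??????♧♧♧·█????
???????????????
???????????????

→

███████████████
███████████████
███████████████
███████████████
███████████████
███████████████
███████████████
????♧♢♧★♧·?????
????♧█♢·♠♠?????
????♠♧♧♠█♧?????
?????♢♧♠·♢?????
?????♧♧█·♧?????
?????♧♧♧·█?????
???????????????
???????????????

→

███████████████
███████████████
███████████████
███████████████
███████████████
███████████████
███████████████
???♧♢♧♧★·♧?????
???♧█♢·♠♠♠?????
???♠♧♧♠█♧█?????
????♢♧♠·♢??????
????♧♧█·♧??????
????♧♧♧·█??????
???????????????
???????????????

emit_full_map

♧♢♧♧★·♧
♧█♢·♠♠♠
♠♧♧♠█♧█
?♢♧♠·♢?
?♧♧█·♧?
?♧♧♧·█?

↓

███████████████
███████████████
███████████████
███████████████
███████████████
███████████████
???♧♢♧♧♧·♧?????
???♧█♢·★♠♠?????
???♠♧♧♠█♧█?????
????♢♧♠·♢♠?????
????♧♧█·♧??????
????♧♧♧·█??????
???????????????
???????????????
???????????????

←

███████████████
███████████████
███████████████
███████████████
███████████████
███████████████
????♧♢♧♧♧·♧????
????♧█♢★♠♠♠????
????♠♧♧♠█♧█????
?????♢♧♠·♢♠????
?????♧♧█·♧?????
?????♧♧♧·█?????
???????????????
???????????????
???????????????

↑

███████████████
███████████████
███████████████
███████████████
███████████████
███████████████
███████████████
????♧♢♧★♧·♧????
????♧█♢·♠♠♠????
????♠♧♧♠█♧█????
?????♢♧♠·♢♠????
?????♧♧█·♧?????
?????♧♧♧·█?????
???????????????
???????????????

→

███████████████
███████████████
███████████████
███████████████
███████████████
███████████████
███████████████
???♧♢♧♧★·♧?????
???♧█♢·♠♠♠?????
???♠♧♧♠█♧█?????
????♢♧♠·♢♠?????
????♧♧█·♧??????
????♧♧♧·█??????
???????????????
???????????????

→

███████████████
███████████████
███████████████
███████████████
███████████████
███████████████
███████████████
??♧♢♧♧♧★♧♧?????
??♧█♢·♠♠♠♧?????
??♠♧♧♠█♧██?????
???♢♧♠·♢♠??????
???♧♧█·♧???????
???♧♧♧·█???????
???????????????
???????????????

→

███████████████
███████████████
███████████████
███████████████
███████████████
███████████████
███████████████
?♧♢♧♧♧·★♧♠?????
?♧█♢·♠♠♠♧♧?????
?♠♧♧♠█♧██♠?????
??♢♧♠·♢♠???????
??♧♧█·♧????????
??♧♧♧·█????????
???????????????
???????????????

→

███████████████
███████████████
███████████████
███████████████
███████████████
███████████████
███████████████
♧♢♧♧♧·♧★♠♠?????
♧█♢·♠♠♠♧♧·?????
♠♧♧♠█♧██♠·?????
?♢♧♠·♢♠????????
?♧♧█·♧?????????
?♧♧♧·█?????????
???????????????
???????????????

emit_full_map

♧♢♧♧♧·♧★♠♠
♧█♢·♠♠♠♧♧·
♠♧♧♠█♧██♠·
?♢♧♠·♢♠???
?♧♧█·♧????
?♧♧♧·█????


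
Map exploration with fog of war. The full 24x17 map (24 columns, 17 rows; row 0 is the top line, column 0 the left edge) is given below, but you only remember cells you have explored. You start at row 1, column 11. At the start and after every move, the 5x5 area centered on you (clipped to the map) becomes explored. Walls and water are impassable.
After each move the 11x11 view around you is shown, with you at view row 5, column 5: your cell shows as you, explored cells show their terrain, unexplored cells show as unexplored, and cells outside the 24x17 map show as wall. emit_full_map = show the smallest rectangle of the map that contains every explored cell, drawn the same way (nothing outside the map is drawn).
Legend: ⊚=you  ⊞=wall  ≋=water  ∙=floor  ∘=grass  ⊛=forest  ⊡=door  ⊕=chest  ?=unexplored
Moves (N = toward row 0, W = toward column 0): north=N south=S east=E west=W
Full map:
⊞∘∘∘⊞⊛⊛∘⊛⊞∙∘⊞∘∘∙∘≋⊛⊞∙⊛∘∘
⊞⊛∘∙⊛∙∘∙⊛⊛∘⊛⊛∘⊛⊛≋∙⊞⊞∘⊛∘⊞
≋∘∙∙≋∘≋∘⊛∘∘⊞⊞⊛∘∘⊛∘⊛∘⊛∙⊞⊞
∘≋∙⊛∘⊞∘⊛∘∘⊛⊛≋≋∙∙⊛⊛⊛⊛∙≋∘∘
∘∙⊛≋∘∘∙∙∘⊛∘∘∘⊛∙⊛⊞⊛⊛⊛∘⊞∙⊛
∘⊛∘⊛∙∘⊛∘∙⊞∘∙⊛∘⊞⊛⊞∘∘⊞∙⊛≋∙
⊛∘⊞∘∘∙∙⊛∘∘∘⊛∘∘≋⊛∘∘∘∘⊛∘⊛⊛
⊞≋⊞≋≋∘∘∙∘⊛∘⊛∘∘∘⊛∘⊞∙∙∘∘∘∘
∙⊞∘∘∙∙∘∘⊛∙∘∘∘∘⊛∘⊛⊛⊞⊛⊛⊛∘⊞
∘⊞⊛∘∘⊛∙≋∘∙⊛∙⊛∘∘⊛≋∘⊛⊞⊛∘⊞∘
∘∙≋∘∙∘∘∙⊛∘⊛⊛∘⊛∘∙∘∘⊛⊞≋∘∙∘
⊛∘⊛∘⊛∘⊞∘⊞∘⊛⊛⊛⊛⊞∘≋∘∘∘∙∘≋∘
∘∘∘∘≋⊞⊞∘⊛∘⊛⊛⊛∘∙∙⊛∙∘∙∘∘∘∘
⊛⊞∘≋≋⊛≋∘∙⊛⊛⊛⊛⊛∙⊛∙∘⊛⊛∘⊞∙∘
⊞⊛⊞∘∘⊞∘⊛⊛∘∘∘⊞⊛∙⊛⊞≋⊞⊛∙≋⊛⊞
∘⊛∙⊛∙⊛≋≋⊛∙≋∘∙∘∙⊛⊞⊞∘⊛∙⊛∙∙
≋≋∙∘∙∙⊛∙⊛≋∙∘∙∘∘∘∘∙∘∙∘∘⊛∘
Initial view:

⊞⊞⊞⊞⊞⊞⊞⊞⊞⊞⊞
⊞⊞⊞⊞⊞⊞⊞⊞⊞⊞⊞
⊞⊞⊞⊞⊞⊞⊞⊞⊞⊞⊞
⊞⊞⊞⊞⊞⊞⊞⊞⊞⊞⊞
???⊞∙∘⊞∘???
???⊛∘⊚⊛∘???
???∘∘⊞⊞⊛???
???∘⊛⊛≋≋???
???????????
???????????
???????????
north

⊞⊞⊞⊞⊞⊞⊞⊞⊞⊞⊞
⊞⊞⊞⊞⊞⊞⊞⊞⊞⊞⊞
⊞⊞⊞⊞⊞⊞⊞⊞⊞⊞⊞
⊞⊞⊞⊞⊞⊞⊞⊞⊞⊞⊞
⊞⊞⊞⊞⊞⊞⊞⊞⊞⊞⊞
???⊞∙⊚⊞∘???
???⊛∘⊛⊛∘???
???∘∘⊞⊞⊛???
???∘⊛⊛≋≋???
???????????
???????????

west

⊞⊞⊞⊞⊞⊞⊞⊞⊞⊞⊞
⊞⊞⊞⊞⊞⊞⊞⊞⊞⊞⊞
⊞⊞⊞⊞⊞⊞⊞⊞⊞⊞⊞
⊞⊞⊞⊞⊞⊞⊞⊞⊞⊞⊞
⊞⊞⊞⊞⊞⊞⊞⊞⊞⊞⊞
???⊛⊞⊚∘⊞∘??
???⊛⊛∘⊛⊛∘??
???⊛∘∘⊞⊞⊛??
????∘⊛⊛≋≋??
???????????
???????????

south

⊞⊞⊞⊞⊞⊞⊞⊞⊞⊞⊞
⊞⊞⊞⊞⊞⊞⊞⊞⊞⊞⊞
⊞⊞⊞⊞⊞⊞⊞⊞⊞⊞⊞
⊞⊞⊞⊞⊞⊞⊞⊞⊞⊞⊞
???⊛⊞∙∘⊞∘??
???⊛⊛⊚⊛⊛∘??
???⊛∘∘⊞⊞⊛??
???∘∘⊛⊛≋≋??
???????????
???????????
???????????

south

⊞⊞⊞⊞⊞⊞⊞⊞⊞⊞⊞
⊞⊞⊞⊞⊞⊞⊞⊞⊞⊞⊞
⊞⊞⊞⊞⊞⊞⊞⊞⊞⊞⊞
???⊛⊞∙∘⊞∘??
???⊛⊛∘⊛⊛∘??
???⊛∘⊚⊞⊞⊛??
???∘∘⊛⊛≋≋??
???∘⊛∘∘∘???
???????????
???????????
???????????

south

⊞⊞⊞⊞⊞⊞⊞⊞⊞⊞⊞
⊞⊞⊞⊞⊞⊞⊞⊞⊞⊞⊞
???⊛⊞∙∘⊞∘??
???⊛⊛∘⊛⊛∘??
???⊛∘∘⊞⊞⊛??
???∘∘⊚⊛≋≋??
???∘⊛∘∘∘???
???∙⊞∘∙⊛???
???????????
???????????
???????????

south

⊞⊞⊞⊞⊞⊞⊞⊞⊞⊞⊞
???⊛⊞∙∘⊞∘??
???⊛⊛∘⊛⊛∘??
???⊛∘∘⊞⊞⊛??
???∘∘⊛⊛≋≋??
???∘⊛⊚∘∘???
???∙⊞∘∙⊛???
???∘∘∘⊛∘???
???????????
???????????
???????????

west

⊞⊞⊞⊞⊞⊞⊞⊞⊞⊞⊞
????⊛⊞∙∘⊞∘?
????⊛⊛∘⊛⊛∘?
???∘⊛∘∘⊞⊞⊛?
???⊛∘∘⊛⊛≋≋?
???∙∘⊚∘∘∘??
???∘∙⊞∘∙⊛??
???⊛∘∘∘⊛∘??
???????????
???????????
???????????

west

⊞⊞⊞⊞⊞⊞⊞⊞⊞⊞⊞
?????⊛⊞∙∘⊞∘
?????⊛⊛∘⊛⊛∘
???≋∘⊛∘∘⊞⊞⊛
???∘⊛∘∘⊛⊛≋≋
???∙∙⊚⊛∘∘∘?
???⊛∘∙⊞∘∙⊛?
???∙⊛∘∘∘⊛∘?
???????????
???????????
???????????

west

⊞⊞⊞⊞⊞⊞⊞⊞⊞⊞⊞
??????⊛⊞∙∘⊞
??????⊛⊛∘⊛⊛
???∘≋∘⊛∘∘⊞⊞
???⊞∘⊛∘∘⊛⊛≋
???∘∙⊚∘⊛∘∘∘
???∘⊛∘∙⊞∘∙⊛
???∙∙⊛∘∘∘⊛∘
???????????
???????????
???????????

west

⊞⊞⊞⊞⊞⊞⊞⊞⊞⊞⊞
???????⊛⊞∙∘
???????⊛⊛∘⊛
???≋∘≋∘⊛∘∘⊞
???∘⊞∘⊛∘∘⊛⊛
???∘∘⊚∙∘⊛∘∘
???∙∘⊛∘∙⊞∘∙
???∘∙∙⊛∘∘∘⊛
???????????
???????????
???????????

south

???????⊛⊞∙∘
???????⊛⊛∘⊛
???≋∘≋∘⊛∘∘⊞
???∘⊞∘⊛∘∘⊛⊛
???∘∘∙∙∘⊛∘∘
???∙∘⊚∘∙⊞∘∙
???∘∙∙⊛∘∘∘⊛
???≋∘∘∙∘???
???????????
???????????
???????????

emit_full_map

????⊛⊞∙∘⊞∘
????⊛⊛∘⊛⊛∘
≋∘≋∘⊛∘∘⊞⊞⊛
∘⊞∘⊛∘∘⊛⊛≋≋
∘∘∙∙∘⊛∘∘∘?
∙∘⊚∘∙⊞∘∙⊛?
∘∙∙⊛∘∘∘⊛∘?
≋∘∘∙∘?????

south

???????⊛⊛∘⊛
???≋∘≋∘⊛∘∘⊞
???∘⊞∘⊛∘∘⊛⊛
???∘∘∙∙∘⊛∘∘
???∙∘⊛∘∙⊞∘∙
???∘∙⊚⊛∘∘∘⊛
???≋∘∘∙∘???
???∙∙∘∘⊛???
???????????
???????????
???????????

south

???≋∘≋∘⊛∘∘⊞
???∘⊞∘⊛∘∘⊛⊛
???∘∘∙∙∘⊛∘∘
???∙∘⊛∘∙⊞∘∙
???∘∙∙⊛∘∘∘⊛
???≋∘⊚∙∘???
???∙∙∘∘⊛???
???∘⊛∙≋∘???
???????????
???????????
???????????

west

????≋∘≋∘⊛∘∘
????∘⊞∘⊛∘∘⊛
????∘∘∙∙∘⊛∘
???⊛∙∘⊛∘∙⊞∘
???∘∘∙∙⊛∘∘∘
???≋≋⊚∘∙∘??
???∘∙∙∘∘⊛??
???∘∘⊛∙≋∘??
???????????
???????????
???????????

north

????????⊛⊛∘
????≋∘≋∘⊛∘∘
????∘⊞∘⊛∘∘⊛
???≋∘∘∙∙∘⊛∘
???⊛∙∘⊛∘∙⊞∘
???∘∘⊚∙⊛∘∘∘
???≋≋∘∘∙∘??
???∘∙∙∘∘⊛??
???∘∘⊛∙≋∘??
???????????
???????????

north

????????⊛⊞∙
????????⊛⊛∘
????≋∘≋∘⊛∘∘
???⊛∘⊞∘⊛∘∘⊛
???≋∘∘∙∙∘⊛∘
???⊛∙⊚⊛∘∙⊞∘
???∘∘∙∙⊛∘∘∘
???≋≋∘∘∙∘??
???∘∙∙∘∘⊛??
???∘∘⊛∙≋∘??
???????????

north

⊞⊞⊞⊞⊞⊞⊞⊞⊞⊞⊞
????????⊛⊞∙
????????⊛⊛∘
???∙≋∘≋∘⊛∘∘
???⊛∘⊞∘⊛∘∘⊛
???≋∘⊚∙∙∘⊛∘
???⊛∙∘⊛∘∙⊞∘
???∘∘∙∙⊛∘∘∘
???≋≋∘∘∙∘??
???∘∙∙∘∘⊛??
???∘∘⊛∙≋∘??

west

⊞⊞⊞⊞⊞⊞⊞⊞⊞⊞⊞
⊞????????⊛⊞
⊞????????⊛⊛
⊞??∙∙≋∘≋∘⊛∘
⊞??∙⊛∘⊞∘⊛∘∘
⊞??⊛≋⊚∘∙∙∘⊛
⊞??∘⊛∙∘⊛∘∙⊞
⊞??⊞∘∘∙∙⊛∘∘
⊞???≋≋∘∘∙∘?
⊞???∘∙∙∘∘⊛?
⊞???∘∘⊛∙≋∘?

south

⊞????????⊛⊞
⊞????????⊛⊛
⊞??∙∙≋∘≋∘⊛∘
⊞??∙⊛∘⊞∘⊛∘∘
⊞??⊛≋∘∘∙∙∘⊛
⊞??∘⊛⊚∘⊛∘∙⊞
⊞??⊞∘∘∙∙⊛∘∘
⊞??⊞≋≋∘∘∙∘?
⊞???∘∙∙∘∘⊛?
⊞???∘∘⊛∙≋∘?
⊞??????????

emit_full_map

??????⊛⊞∙∘⊞∘
??????⊛⊛∘⊛⊛∘
∙∙≋∘≋∘⊛∘∘⊞⊞⊛
∙⊛∘⊞∘⊛∘∘⊛⊛≋≋
⊛≋∘∘∙∙∘⊛∘∘∘?
∘⊛⊚∘⊛∘∙⊞∘∙⊛?
⊞∘∘∙∙⊛∘∘∘⊛∘?
⊞≋≋∘∘∙∘?????
?∘∙∙∘∘⊛?????
?∘∘⊛∙≋∘?????

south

⊞????????⊛⊛
⊞??∙∙≋∘≋∘⊛∘
⊞??∙⊛∘⊞∘⊛∘∘
⊞??⊛≋∘∘∙∙∘⊛
⊞??∘⊛∙∘⊛∘∙⊞
⊞??⊞∘⊚∙∙⊛∘∘
⊞??⊞≋≋∘∘∙∘?
⊞??∘∘∙∙∘∘⊛?
⊞???∘∘⊛∙≋∘?
⊞??????????
⊞??????????

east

????????⊛⊛∘
??∙∙≋∘≋∘⊛∘∘
??∙⊛∘⊞∘⊛∘∘⊛
??⊛≋∘∘∙∙∘⊛∘
??∘⊛∙∘⊛∘∙⊞∘
??⊞∘∘⊚∙⊛∘∘∘
??⊞≋≋∘∘∙∘??
??∘∘∙∙∘∘⊛??
???∘∘⊛∙≋∘??
???????????
???????????

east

???????⊛⊛∘⊛
?∙∙≋∘≋∘⊛∘∘⊞
?∙⊛∘⊞∘⊛∘∘⊛⊛
?⊛≋∘∘∙∙∘⊛∘∘
?∘⊛∙∘⊛∘∙⊞∘∙
?⊞∘∘∙⊚⊛∘∘∘⊛
?⊞≋≋∘∘∙∘???
?∘∘∙∙∘∘⊛???
??∘∘⊛∙≋∘???
???????????
???????????

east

??????⊛⊛∘⊛⊛
∙∙≋∘≋∘⊛∘∘⊞⊞
∙⊛∘⊞∘⊛∘∘⊛⊛≋
⊛≋∘∘∙∙∘⊛∘∘∘
∘⊛∙∘⊛∘∙⊞∘∙⊛
⊞∘∘∙∙⊚∘∘∘⊛∘
⊞≋≋∘∘∙∘⊛???
∘∘∙∙∘∘⊛∙???
?∘∘⊛∙≋∘????
???????????
???????????

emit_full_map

??????⊛⊞∙∘⊞∘
??????⊛⊛∘⊛⊛∘
∙∙≋∘≋∘⊛∘∘⊞⊞⊛
∙⊛∘⊞∘⊛∘∘⊛⊛≋≋
⊛≋∘∘∙∙∘⊛∘∘∘?
∘⊛∙∘⊛∘∙⊞∘∙⊛?
⊞∘∘∙∙⊚∘∘∘⊛∘?
⊞≋≋∘∘∙∘⊛????
∘∘∙∙∘∘⊛∙????
?∘∘⊛∙≋∘?????

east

?????⊛⊛∘⊛⊛∘
∙≋∘≋∘⊛∘∘⊞⊞⊛
⊛∘⊞∘⊛∘∘⊛⊛≋≋
≋∘∘∙∙∘⊛∘∘∘?
⊛∙∘⊛∘∙⊞∘∙⊛?
∘∘∙∙⊛⊚∘∘⊛∘?
≋≋∘∘∙∘⊛∘???
∘∙∙∘∘⊛∙∘???
∘∘⊛∙≋∘?????
???????????
???????????

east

????⊛⊛∘⊛⊛∘?
≋∘≋∘⊛∘∘⊞⊞⊛?
∘⊞∘⊛∘∘⊛⊛≋≋?
∘∘∙∙∘⊛∘∘∘??
∙∘⊛∘∙⊞∘∙⊛??
∘∙∙⊛∘⊚∘⊛∘??
≋∘∘∙∘⊛∘⊛???
∙∙∘∘⊛∙∘∘???
∘⊛∙≋∘??????
???????????
???????????

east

???⊛⊛∘⊛⊛∘??
∘≋∘⊛∘∘⊞⊞⊛??
⊞∘⊛∘∘⊛⊛≋≋??
∘∙∙∘⊛∘∘∘???
∘⊛∘∙⊞∘∙⊛???
∙∙⊛∘∘⊚⊛∘???
∘∘∙∘⊛∘⊛∘???
∙∘∘⊛∙∘∘∘???
⊛∙≋∘???????
???????????
???????????

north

???⊛⊞∙∘⊞∘??
???⊛⊛∘⊛⊛∘??
∘≋∘⊛∘∘⊞⊞⊛??
⊞∘⊛∘∘⊛⊛≋≋??
∘∙∙∘⊛∘∘∘???
∘⊛∘∙⊞⊚∙⊛???
∙∙⊛∘∘∘⊛∘???
∘∘∙∘⊛∘⊛∘???
∙∘∘⊛∙∘∘∘???
⊛∙≋∘???????
???????????

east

??⊛⊞∙∘⊞∘???
??⊛⊛∘⊛⊛∘???
≋∘⊛∘∘⊞⊞⊛???
∘⊛∘∘⊛⊛≋≋???
∙∙∘⊛∘∘∘⊛???
⊛∘∙⊞∘⊚⊛∘???
∙⊛∘∘∘⊛∘∘???
∘∙∘⊛∘⊛∘∘???
∘∘⊛∙∘∘∘????
∙≋∘????????
???????????

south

??⊛⊛∘⊛⊛∘???
≋∘⊛∘∘⊞⊞⊛???
∘⊛∘∘⊛⊛≋≋???
∙∙∘⊛∘∘∘⊛???
⊛∘∙⊞∘∙⊛∘???
∙⊛∘∘∘⊚∘∘???
∘∙∘⊛∘⊛∘∘???
∘∘⊛∙∘∘∘∘???
∙≋∘????????
???????????
???????????

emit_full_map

??????⊛⊞∙∘⊞∘
??????⊛⊛∘⊛⊛∘
∙∙≋∘≋∘⊛∘∘⊞⊞⊛
∙⊛∘⊞∘⊛∘∘⊛⊛≋≋
⊛≋∘∘∙∙∘⊛∘∘∘⊛
∘⊛∙∘⊛∘∙⊞∘∙⊛∘
⊞∘∘∙∙⊛∘∘∘⊚∘∘
⊞≋≋∘∘∙∘⊛∘⊛∘∘
∘∘∙∙∘∘⊛∙∘∘∘∘
?∘∘⊛∙≋∘?????


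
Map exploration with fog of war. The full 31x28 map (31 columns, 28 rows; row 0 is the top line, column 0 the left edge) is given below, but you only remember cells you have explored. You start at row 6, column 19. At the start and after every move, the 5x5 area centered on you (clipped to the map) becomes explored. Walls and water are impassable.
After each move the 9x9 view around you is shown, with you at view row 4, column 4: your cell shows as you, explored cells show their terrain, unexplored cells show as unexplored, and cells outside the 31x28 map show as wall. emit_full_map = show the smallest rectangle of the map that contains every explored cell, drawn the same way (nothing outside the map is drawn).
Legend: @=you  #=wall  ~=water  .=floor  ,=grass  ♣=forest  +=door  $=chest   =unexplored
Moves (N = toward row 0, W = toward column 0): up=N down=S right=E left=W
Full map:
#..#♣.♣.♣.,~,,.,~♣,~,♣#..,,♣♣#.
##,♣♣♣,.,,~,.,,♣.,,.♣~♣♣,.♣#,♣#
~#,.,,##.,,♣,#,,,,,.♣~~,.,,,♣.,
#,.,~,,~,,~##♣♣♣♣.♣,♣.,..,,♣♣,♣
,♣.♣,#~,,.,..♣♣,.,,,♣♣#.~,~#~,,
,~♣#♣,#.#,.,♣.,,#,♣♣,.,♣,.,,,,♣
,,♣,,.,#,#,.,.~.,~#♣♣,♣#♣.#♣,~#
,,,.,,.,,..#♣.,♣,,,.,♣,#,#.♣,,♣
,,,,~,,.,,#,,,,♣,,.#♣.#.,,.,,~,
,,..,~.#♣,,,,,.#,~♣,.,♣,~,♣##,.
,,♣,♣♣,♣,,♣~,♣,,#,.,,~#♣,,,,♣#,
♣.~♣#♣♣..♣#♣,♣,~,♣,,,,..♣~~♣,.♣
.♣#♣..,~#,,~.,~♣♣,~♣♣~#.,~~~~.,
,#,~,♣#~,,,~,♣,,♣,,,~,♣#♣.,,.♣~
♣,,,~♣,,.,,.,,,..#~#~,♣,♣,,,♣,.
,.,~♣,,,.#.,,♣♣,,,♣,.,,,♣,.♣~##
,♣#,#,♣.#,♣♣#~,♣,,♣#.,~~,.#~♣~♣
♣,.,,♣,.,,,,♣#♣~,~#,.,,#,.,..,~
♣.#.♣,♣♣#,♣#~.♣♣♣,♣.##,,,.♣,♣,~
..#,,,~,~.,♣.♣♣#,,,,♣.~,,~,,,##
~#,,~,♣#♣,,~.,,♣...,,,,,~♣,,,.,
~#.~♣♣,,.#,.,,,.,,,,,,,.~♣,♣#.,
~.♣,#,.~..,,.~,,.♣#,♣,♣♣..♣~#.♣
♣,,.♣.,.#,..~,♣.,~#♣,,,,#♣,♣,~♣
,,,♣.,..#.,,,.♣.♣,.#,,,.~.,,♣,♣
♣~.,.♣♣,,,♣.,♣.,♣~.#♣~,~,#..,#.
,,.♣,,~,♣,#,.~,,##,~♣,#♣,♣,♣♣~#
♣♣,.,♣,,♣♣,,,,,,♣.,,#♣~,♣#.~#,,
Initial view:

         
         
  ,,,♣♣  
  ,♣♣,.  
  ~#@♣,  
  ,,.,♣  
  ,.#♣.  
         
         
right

         
         
 ,,,♣♣#  
 ,♣♣,.,  
 ~#♣@,♣  
 ,,.,♣,  
 ,.#♣.#  
         
         

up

         
         
  ♣,♣.,  
 ,,,♣♣#  
 ,♣♣@.,  
 ~#♣♣,♣  
 ,,.,♣,  
 ,.#♣.#  
         

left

         
         
  .♣,♣., 
  ,,,♣♣# 
  ,♣@,., 
  ~#♣♣,♣ 
  ,,.,♣, 
  ,.#♣.# 
         

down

         
  .♣,♣., 
  ,,,♣♣# 
  ,♣♣,., 
  ~#@♣,♣ 
  ,,.,♣, 
  ,.#♣.# 
         
         

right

         
 .♣,♣.,  
 ,,,♣♣#  
 ,♣♣,.,  
 ~#♣@,♣  
 ,,.,♣,  
 ,.#♣.#  
         
         

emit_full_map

.♣,♣.,
,,,♣♣#
,♣♣,.,
~#♣@,♣
,,.,♣,
,.#♣.#

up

         
         
 .♣,♣.,  
 ,,,♣♣#  
 ,♣♣@.,  
 ~#♣♣,♣  
 ,,.,♣,  
 ,.#♣.#  
         

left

         
         
  .♣,♣., 
  ,,,♣♣# 
  ,♣@,., 
  ~#♣♣,♣ 
  ,,.,♣, 
  ,.#♣.# 
         

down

         
  .♣,♣., 
  ,,,♣♣# 
  ,♣♣,., 
  ~#@♣,♣ 
  ,,.,♣, 
  ,.#♣.# 
         
         

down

  .♣,♣., 
  ,,,♣♣# 
  ,♣♣,., 
  ~#♣♣,♣ 
  ,,@,♣, 
  ,.#♣.# 
  ~♣,.,  
         
         

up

         
  .♣,♣., 
  ,,,♣♣# 
  ,♣♣,., 
  ~#@♣,♣ 
  ,,.,♣, 
  ,.#♣.# 
  ~♣,.,  
         

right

         
 .♣,♣.,  
 ,,,♣♣#  
 ,♣♣,.,  
 ~#♣@,♣  
 ,,.,♣,  
 ,.#♣.#  
 ~♣,.,   
         

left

         
  .♣,♣., 
  ,,,♣♣# 
  ,♣♣,., 
  ~#@♣,♣ 
  ,,.,♣, 
  ,.#♣.# 
  ~♣,.,  
         

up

         
         
  .♣,♣., 
  ,,,♣♣# 
  ,♣@,., 
  ~#♣♣,♣ 
  ,,.,♣, 
  ,.#♣.# 
  ~♣,.,  

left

         
         
  ♣.♣,♣.,
  .,,,♣♣#
  #,@♣,.,
  ,~#♣♣,♣
  ,,,.,♣,
   ,.#♣.#
   ~♣,., 

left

         
         
  ♣♣.♣,♣.
  ,.,,,♣♣
  ,#@♣♣,.
  .,~#♣♣,
  ♣,,,.,♣
    ,.#♣.
    ~♣,.,

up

         
         
  ,,,,.  
  ♣♣.♣,♣.
  ,.@,,♣♣
  ,#,♣♣,.
  .,~#♣♣,
  ♣,,,.,♣
    ,.#♣.

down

         
  ,,,,.  
  ♣♣.♣,♣.
  ,.,,,♣♣
  ,#@♣♣,.
  .,~#♣♣,
  ♣,,,.,♣
    ,.#♣.
    ~♣,.,

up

         
         
  ,,,,.  
  ♣♣.♣,♣.
  ,.@,,♣♣
  ,#,♣♣,.
  .,~#♣♣,
  ♣,,,.,♣
    ,.#♣.

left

         
         
  ,,,,,. 
  ♣♣♣.♣,♣
  ♣,@,,,♣
  ,,#,♣♣,
  ~.,~#♣♣
   ♣,,,.,
     ,.#♣

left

         
         
  #,,,,,.
  ♣♣♣♣.♣,
  ♣♣@.,,,
  .,,#,♣♣
  .~.,~#♣
    ♣,,,.
      ,.#

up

#########
         
  ,,♣.,  
  #,,,,,.
  ♣♣@♣.♣,
  ♣♣,.,,,
  .,,#,♣♣
  .~.,~#♣
    ♣,,,.

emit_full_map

,,♣.,     
#,,,,,.   
♣♣@♣.♣,♣.,
♣♣,.,,,♣♣#
.,,#,♣♣,.,
.~.,~#♣♣,♣
  ♣,,,.,♣,
    ,.#♣.#
    ~♣,., 


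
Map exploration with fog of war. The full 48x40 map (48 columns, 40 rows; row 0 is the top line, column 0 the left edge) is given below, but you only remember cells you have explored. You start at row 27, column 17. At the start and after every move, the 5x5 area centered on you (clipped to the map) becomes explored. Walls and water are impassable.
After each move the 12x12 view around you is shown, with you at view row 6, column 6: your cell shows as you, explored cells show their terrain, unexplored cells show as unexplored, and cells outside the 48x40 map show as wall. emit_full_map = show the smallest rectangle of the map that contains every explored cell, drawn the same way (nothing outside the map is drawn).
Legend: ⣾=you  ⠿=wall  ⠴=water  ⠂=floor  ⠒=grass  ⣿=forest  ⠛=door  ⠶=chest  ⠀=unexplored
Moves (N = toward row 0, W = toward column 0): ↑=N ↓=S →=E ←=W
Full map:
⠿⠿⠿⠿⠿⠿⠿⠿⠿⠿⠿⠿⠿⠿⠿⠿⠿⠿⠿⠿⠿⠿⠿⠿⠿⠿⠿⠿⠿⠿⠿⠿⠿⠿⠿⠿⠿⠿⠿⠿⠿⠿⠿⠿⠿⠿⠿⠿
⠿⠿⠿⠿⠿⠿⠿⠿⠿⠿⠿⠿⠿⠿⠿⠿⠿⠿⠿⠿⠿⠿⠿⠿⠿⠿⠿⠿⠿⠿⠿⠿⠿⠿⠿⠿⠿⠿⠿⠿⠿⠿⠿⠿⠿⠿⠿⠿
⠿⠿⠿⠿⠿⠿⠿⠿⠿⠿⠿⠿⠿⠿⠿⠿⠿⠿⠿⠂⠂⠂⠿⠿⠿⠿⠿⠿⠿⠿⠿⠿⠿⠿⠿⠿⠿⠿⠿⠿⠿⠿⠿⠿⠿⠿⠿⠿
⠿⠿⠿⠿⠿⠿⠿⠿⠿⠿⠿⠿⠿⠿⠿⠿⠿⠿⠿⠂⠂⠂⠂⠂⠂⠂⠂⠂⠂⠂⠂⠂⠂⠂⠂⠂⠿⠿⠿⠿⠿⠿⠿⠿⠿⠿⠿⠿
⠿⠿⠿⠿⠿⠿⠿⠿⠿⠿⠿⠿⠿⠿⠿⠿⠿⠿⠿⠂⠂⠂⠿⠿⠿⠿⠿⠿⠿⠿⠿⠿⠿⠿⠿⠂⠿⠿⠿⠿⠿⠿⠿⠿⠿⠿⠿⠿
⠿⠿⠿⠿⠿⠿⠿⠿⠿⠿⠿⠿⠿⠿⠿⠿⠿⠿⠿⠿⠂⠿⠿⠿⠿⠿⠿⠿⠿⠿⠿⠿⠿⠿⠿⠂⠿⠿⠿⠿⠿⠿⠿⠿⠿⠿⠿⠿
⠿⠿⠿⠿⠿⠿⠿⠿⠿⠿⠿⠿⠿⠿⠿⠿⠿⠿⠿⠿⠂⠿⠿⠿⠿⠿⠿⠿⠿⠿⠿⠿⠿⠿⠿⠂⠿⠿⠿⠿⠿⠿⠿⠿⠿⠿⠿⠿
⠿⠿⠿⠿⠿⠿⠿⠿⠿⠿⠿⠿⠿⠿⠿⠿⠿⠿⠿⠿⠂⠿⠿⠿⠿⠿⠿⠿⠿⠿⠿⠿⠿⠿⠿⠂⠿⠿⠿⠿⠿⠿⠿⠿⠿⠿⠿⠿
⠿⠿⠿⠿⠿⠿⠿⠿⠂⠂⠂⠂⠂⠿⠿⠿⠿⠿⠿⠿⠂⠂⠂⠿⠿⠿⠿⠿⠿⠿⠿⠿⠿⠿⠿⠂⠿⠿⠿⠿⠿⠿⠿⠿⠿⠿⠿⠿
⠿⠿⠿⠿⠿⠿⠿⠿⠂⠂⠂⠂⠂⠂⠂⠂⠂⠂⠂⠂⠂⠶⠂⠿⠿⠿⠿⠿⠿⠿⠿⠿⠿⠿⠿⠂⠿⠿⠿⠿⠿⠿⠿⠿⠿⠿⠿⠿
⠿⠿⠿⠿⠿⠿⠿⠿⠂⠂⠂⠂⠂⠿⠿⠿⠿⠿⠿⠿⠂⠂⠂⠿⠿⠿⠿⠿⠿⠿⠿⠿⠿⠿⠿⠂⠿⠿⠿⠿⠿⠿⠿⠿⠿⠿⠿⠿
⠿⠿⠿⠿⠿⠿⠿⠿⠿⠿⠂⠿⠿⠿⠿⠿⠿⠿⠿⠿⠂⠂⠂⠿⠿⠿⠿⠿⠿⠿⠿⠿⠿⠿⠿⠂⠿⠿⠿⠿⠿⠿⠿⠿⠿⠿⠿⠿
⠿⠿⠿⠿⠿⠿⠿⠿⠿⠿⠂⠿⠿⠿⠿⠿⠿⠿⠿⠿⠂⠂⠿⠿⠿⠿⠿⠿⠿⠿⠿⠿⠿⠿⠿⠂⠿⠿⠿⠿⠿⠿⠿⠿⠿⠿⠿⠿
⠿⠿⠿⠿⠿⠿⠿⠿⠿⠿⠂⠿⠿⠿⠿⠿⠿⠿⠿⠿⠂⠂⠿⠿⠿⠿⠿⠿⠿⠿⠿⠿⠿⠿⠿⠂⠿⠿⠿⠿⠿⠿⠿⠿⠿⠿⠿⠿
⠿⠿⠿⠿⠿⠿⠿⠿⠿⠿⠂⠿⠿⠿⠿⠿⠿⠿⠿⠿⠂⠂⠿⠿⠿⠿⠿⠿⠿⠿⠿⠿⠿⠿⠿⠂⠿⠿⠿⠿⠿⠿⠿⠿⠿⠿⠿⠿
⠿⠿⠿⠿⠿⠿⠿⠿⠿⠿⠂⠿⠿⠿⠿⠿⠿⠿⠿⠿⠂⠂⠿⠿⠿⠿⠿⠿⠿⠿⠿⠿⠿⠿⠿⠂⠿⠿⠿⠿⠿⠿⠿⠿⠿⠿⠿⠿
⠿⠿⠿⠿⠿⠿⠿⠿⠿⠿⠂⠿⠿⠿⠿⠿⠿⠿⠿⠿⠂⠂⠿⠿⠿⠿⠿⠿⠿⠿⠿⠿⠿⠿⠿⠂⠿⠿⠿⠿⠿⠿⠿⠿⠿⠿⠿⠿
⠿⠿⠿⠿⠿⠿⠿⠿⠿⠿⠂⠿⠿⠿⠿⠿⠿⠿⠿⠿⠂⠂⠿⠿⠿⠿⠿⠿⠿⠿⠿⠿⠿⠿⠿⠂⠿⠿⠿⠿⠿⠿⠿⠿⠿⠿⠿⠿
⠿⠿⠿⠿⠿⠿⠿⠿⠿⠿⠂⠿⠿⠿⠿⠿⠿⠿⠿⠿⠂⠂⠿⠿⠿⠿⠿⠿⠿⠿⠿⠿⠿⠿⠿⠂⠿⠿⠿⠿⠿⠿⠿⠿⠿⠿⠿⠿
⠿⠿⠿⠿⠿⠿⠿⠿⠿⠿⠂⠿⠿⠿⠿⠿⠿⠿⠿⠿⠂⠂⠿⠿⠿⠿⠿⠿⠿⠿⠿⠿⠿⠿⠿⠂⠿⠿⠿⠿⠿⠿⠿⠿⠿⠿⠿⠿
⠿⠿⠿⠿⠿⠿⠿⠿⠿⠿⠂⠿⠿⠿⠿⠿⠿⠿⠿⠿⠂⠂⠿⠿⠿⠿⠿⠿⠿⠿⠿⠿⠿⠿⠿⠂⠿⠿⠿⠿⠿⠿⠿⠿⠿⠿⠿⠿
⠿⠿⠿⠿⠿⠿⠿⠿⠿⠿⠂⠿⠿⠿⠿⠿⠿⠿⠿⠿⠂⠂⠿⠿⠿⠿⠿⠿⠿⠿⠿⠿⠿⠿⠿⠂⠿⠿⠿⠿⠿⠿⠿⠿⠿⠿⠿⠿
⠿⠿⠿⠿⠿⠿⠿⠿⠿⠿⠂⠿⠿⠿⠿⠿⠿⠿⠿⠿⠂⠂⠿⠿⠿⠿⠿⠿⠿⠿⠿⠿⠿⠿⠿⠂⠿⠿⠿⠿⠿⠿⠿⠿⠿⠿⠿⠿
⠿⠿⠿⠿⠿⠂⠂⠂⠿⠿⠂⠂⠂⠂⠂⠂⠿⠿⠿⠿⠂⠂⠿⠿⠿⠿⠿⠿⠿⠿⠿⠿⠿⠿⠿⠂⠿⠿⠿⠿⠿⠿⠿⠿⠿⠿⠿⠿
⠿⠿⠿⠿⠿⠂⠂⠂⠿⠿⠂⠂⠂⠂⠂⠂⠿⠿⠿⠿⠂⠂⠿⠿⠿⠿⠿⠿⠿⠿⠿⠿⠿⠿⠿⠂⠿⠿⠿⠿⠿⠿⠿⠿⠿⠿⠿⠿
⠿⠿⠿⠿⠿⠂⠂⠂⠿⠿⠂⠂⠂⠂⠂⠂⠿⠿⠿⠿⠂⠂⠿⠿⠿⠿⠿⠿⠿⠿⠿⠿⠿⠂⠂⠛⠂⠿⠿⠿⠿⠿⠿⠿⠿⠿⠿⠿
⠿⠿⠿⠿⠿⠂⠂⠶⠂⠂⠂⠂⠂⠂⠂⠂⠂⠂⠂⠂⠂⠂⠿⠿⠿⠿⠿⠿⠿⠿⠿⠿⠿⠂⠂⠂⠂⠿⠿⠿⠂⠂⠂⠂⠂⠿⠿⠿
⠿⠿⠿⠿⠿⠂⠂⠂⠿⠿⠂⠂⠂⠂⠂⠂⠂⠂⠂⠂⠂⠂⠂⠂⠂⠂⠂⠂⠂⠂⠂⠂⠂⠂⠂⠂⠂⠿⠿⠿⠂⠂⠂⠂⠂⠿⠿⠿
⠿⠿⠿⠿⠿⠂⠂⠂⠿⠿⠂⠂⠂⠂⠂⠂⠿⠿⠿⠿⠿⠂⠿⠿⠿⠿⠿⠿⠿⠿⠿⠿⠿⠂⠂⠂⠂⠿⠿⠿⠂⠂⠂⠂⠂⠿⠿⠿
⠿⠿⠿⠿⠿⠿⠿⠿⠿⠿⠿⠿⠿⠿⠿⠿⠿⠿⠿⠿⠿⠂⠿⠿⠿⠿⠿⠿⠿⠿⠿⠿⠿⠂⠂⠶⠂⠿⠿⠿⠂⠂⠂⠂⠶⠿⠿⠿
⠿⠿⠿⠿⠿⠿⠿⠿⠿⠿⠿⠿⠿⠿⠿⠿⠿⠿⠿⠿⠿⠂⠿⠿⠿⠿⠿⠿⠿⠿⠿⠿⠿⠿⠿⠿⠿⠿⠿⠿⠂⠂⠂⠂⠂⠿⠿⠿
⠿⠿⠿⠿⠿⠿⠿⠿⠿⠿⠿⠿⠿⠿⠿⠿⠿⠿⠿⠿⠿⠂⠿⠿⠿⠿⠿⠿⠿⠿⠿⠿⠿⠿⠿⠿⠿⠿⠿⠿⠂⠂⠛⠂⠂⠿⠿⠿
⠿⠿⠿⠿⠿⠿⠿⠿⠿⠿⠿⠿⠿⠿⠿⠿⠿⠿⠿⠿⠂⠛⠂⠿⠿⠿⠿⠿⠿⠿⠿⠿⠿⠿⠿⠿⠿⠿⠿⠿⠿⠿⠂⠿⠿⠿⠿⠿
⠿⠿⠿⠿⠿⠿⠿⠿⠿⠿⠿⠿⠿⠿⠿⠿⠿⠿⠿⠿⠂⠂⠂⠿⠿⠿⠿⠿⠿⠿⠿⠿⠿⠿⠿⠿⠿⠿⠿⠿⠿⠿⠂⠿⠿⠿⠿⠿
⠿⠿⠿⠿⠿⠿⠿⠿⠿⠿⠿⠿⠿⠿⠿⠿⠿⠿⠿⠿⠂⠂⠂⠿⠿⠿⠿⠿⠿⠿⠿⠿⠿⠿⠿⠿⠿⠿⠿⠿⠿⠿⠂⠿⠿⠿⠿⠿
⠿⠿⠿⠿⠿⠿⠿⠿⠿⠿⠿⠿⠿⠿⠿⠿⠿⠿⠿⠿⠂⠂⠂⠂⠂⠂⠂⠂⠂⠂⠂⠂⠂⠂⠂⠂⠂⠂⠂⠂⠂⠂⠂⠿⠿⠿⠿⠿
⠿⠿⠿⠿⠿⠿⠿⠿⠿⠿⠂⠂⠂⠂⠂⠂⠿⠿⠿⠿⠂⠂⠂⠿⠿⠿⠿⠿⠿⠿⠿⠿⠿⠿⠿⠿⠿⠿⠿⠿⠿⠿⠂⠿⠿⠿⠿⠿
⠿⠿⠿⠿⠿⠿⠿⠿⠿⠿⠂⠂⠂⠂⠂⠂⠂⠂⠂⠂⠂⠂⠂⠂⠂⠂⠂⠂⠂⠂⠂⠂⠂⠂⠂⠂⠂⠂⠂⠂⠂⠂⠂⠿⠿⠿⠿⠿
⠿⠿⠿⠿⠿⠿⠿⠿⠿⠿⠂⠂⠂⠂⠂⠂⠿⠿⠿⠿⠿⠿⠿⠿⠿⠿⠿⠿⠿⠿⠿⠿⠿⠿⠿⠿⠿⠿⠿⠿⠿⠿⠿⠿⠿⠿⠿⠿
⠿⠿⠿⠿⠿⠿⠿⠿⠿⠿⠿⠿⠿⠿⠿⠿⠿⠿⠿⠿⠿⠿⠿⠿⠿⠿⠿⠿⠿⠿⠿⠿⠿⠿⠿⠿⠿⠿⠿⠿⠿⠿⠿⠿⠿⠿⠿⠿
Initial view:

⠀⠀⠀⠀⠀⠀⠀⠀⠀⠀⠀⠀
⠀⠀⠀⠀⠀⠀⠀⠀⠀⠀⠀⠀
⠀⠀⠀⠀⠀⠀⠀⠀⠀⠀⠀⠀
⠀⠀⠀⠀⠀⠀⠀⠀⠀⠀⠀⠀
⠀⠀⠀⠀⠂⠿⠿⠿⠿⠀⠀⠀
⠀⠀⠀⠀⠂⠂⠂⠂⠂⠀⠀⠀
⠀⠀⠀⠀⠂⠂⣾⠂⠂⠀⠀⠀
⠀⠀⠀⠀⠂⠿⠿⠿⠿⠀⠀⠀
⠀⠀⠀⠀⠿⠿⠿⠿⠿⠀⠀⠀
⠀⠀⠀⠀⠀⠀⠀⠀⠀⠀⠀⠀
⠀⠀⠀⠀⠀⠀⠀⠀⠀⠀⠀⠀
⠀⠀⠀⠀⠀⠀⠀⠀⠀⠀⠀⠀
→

⠀⠀⠀⠀⠀⠀⠀⠀⠀⠀⠀⠀
⠀⠀⠀⠀⠀⠀⠀⠀⠀⠀⠀⠀
⠀⠀⠀⠀⠀⠀⠀⠀⠀⠀⠀⠀
⠀⠀⠀⠀⠀⠀⠀⠀⠀⠀⠀⠀
⠀⠀⠀⠂⠿⠿⠿⠿⠂⠀⠀⠀
⠀⠀⠀⠂⠂⠂⠂⠂⠂⠀⠀⠀
⠀⠀⠀⠂⠂⠂⣾⠂⠂⠀⠀⠀
⠀⠀⠀⠂⠿⠿⠿⠿⠿⠀⠀⠀
⠀⠀⠀⠿⠿⠿⠿⠿⠿⠀⠀⠀
⠀⠀⠀⠀⠀⠀⠀⠀⠀⠀⠀⠀
⠀⠀⠀⠀⠀⠀⠀⠀⠀⠀⠀⠀
⠀⠀⠀⠀⠀⠀⠀⠀⠀⠀⠀⠀

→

⠀⠀⠀⠀⠀⠀⠀⠀⠀⠀⠀⠀
⠀⠀⠀⠀⠀⠀⠀⠀⠀⠀⠀⠀
⠀⠀⠀⠀⠀⠀⠀⠀⠀⠀⠀⠀
⠀⠀⠀⠀⠀⠀⠀⠀⠀⠀⠀⠀
⠀⠀⠂⠿⠿⠿⠿⠂⠂⠀⠀⠀
⠀⠀⠂⠂⠂⠂⠂⠂⠂⠀⠀⠀
⠀⠀⠂⠂⠂⠂⣾⠂⠂⠀⠀⠀
⠀⠀⠂⠿⠿⠿⠿⠿⠂⠀⠀⠀
⠀⠀⠿⠿⠿⠿⠿⠿⠂⠀⠀⠀
⠀⠀⠀⠀⠀⠀⠀⠀⠀⠀⠀⠀
⠀⠀⠀⠀⠀⠀⠀⠀⠀⠀⠀⠀
⠀⠀⠀⠀⠀⠀⠀⠀⠀⠀⠀⠀

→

⠀⠀⠀⠀⠀⠀⠀⠀⠀⠀⠀⠀
⠀⠀⠀⠀⠀⠀⠀⠀⠀⠀⠀⠀
⠀⠀⠀⠀⠀⠀⠀⠀⠀⠀⠀⠀
⠀⠀⠀⠀⠀⠀⠀⠀⠀⠀⠀⠀
⠀⠂⠿⠿⠿⠿⠂⠂⠿⠀⠀⠀
⠀⠂⠂⠂⠂⠂⠂⠂⠿⠀⠀⠀
⠀⠂⠂⠂⠂⠂⣾⠂⠂⠀⠀⠀
⠀⠂⠿⠿⠿⠿⠿⠂⠿⠀⠀⠀
⠀⠿⠿⠿⠿⠿⠿⠂⠿⠀⠀⠀
⠀⠀⠀⠀⠀⠀⠀⠀⠀⠀⠀⠀
⠀⠀⠀⠀⠀⠀⠀⠀⠀⠀⠀⠀
⠀⠀⠀⠀⠀⠀⠀⠀⠀⠀⠀⠀

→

⠀⠀⠀⠀⠀⠀⠀⠀⠀⠀⠀⠀
⠀⠀⠀⠀⠀⠀⠀⠀⠀⠀⠀⠀
⠀⠀⠀⠀⠀⠀⠀⠀⠀⠀⠀⠀
⠀⠀⠀⠀⠀⠀⠀⠀⠀⠀⠀⠀
⠂⠿⠿⠿⠿⠂⠂⠿⠿⠀⠀⠀
⠂⠂⠂⠂⠂⠂⠂⠿⠿⠀⠀⠀
⠂⠂⠂⠂⠂⠂⣾⠂⠂⠀⠀⠀
⠂⠿⠿⠿⠿⠿⠂⠿⠿⠀⠀⠀
⠿⠿⠿⠿⠿⠿⠂⠿⠿⠀⠀⠀
⠀⠀⠀⠀⠀⠀⠀⠀⠀⠀⠀⠀
⠀⠀⠀⠀⠀⠀⠀⠀⠀⠀⠀⠀
⠀⠀⠀⠀⠀⠀⠀⠀⠀⠀⠀⠀

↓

⠀⠀⠀⠀⠀⠀⠀⠀⠀⠀⠀⠀
⠀⠀⠀⠀⠀⠀⠀⠀⠀⠀⠀⠀
⠀⠀⠀⠀⠀⠀⠀⠀⠀⠀⠀⠀
⠂⠿⠿⠿⠿⠂⠂⠿⠿⠀⠀⠀
⠂⠂⠂⠂⠂⠂⠂⠿⠿⠀⠀⠀
⠂⠂⠂⠂⠂⠂⠂⠂⠂⠀⠀⠀
⠂⠿⠿⠿⠿⠿⣾⠿⠿⠀⠀⠀
⠿⠿⠿⠿⠿⠿⠂⠿⠿⠀⠀⠀
⠀⠀⠀⠀⠿⠿⠂⠿⠿⠀⠀⠀
⠀⠀⠀⠀⠀⠀⠀⠀⠀⠀⠀⠀
⠀⠀⠀⠀⠀⠀⠀⠀⠀⠀⠀⠀
⠀⠀⠀⠀⠀⠀⠀⠀⠀⠀⠀⠀

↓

⠀⠀⠀⠀⠀⠀⠀⠀⠀⠀⠀⠀
⠀⠀⠀⠀⠀⠀⠀⠀⠀⠀⠀⠀
⠂⠿⠿⠿⠿⠂⠂⠿⠿⠀⠀⠀
⠂⠂⠂⠂⠂⠂⠂⠿⠿⠀⠀⠀
⠂⠂⠂⠂⠂⠂⠂⠂⠂⠀⠀⠀
⠂⠿⠿⠿⠿⠿⠂⠿⠿⠀⠀⠀
⠿⠿⠿⠿⠿⠿⣾⠿⠿⠀⠀⠀
⠀⠀⠀⠀⠿⠿⠂⠿⠿⠀⠀⠀
⠀⠀⠀⠀⠿⠿⠂⠿⠿⠀⠀⠀
⠀⠀⠀⠀⠀⠀⠀⠀⠀⠀⠀⠀
⠀⠀⠀⠀⠀⠀⠀⠀⠀⠀⠀⠀
⠀⠀⠀⠀⠀⠀⠀⠀⠀⠀⠀⠀

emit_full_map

⠂⠿⠿⠿⠿⠂⠂⠿⠿
⠂⠂⠂⠂⠂⠂⠂⠿⠿
⠂⠂⠂⠂⠂⠂⠂⠂⠂
⠂⠿⠿⠿⠿⠿⠂⠿⠿
⠿⠿⠿⠿⠿⠿⣾⠿⠿
⠀⠀⠀⠀⠿⠿⠂⠿⠿
⠀⠀⠀⠀⠿⠿⠂⠿⠿

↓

⠀⠀⠀⠀⠀⠀⠀⠀⠀⠀⠀⠀
⠂⠿⠿⠿⠿⠂⠂⠿⠿⠀⠀⠀
⠂⠂⠂⠂⠂⠂⠂⠿⠿⠀⠀⠀
⠂⠂⠂⠂⠂⠂⠂⠂⠂⠀⠀⠀
⠂⠿⠿⠿⠿⠿⠂⠿⠿⠀⠀⠀
⠿⠿⠿⠿⠿⠿⠂⠿⠿⠀⠀⠀
⠀⠀⠀⠀⠿⠿⣾⠿⠿⠀⠀⠀
⠀⠀⠀⠀⠿⠿⠂⠿⠿⠀⠀⠀
⠀⠀⠀⠀⠿⠂⠛⠂⠿⠀⠀⠀
⠀⠀⠀⠀⠀⠀⠀⠀⠀⠀⠀⠀
⠀⠀⠀⠀⠀⠀⠀⠀⠀⠀⠀⠀
⠀⠀⠀⠀⠀⠀⠀⠀⠀⠀⠀⠀

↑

⠀⠀⠀⠀⠀⠀⠀⠀⠀⠀⠀⠀
⠀⠀⠀⠀⠀⠀⠀⠀⠀⠀⠀⠀
⠂⠿⠿⠿⠿⠂⠂⠿⠿⠀⠀⠀
⠂⠂⠂⠂⠂⠂⠂⠿⠿⠀⠀⠀
⠂⠂⠂⠂⠂⠂⠂⠂⠂⠀⠀⠀
⠂⠿⠿⠿⠿⠿⠂⠿⠿⠀⠀⠀
⠿⠿⠿⠿⠿⠿⣾⠿⠿⠀⠀⠀
⠀⠀⠀⠀⠿⠿⠂⠿⠿⠀⠀⠀
⠀⠀⠀⠀⠿⠿⠂⠿⠿⠀⠀⠀
⠀⠀⠀⠀⠿⠂⠛⠂⠿⠀⠀⠀
⠀⠀⠀⠀⠀⠀⠀⠀⠀⠀⠀⠀
⠀⠀⠀⠀⠀⠀⠀⠀⠀⠀⠀⠀

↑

⠀⠀⠀⠀⠀⠀⠀⠀⠀⠀⠀⠀
⠀⠀⠀⠀⠀⠀⠀⠀⠀⠀⠀⠀
⠀⠀⠀⠀⠀⠀⠀⠀⠀⠀⠀⠀
⠂⠿⠿⠿⠿⠂⠂⠿⠿⠀⠀⠀
⠂⠂⠂⠂⠂⠂⠂⠿⠿⠀⠀⠀
⠂⠂⠂⠂⠂⠂⠂⠂⠂⠀⠀⠀
⠂⠿⠿⠿⠿⠿⣾⠿⠿⠀⠀⠀
⠿⠿⠿⠿⠿⠿⠂⠿⠿⠀⠀⠀
⠀⠀⠀⠀⠿⠿⠂⠿⠿⠀⠀⠀
⠀⠀⠀⠀⠿⠿⠂⠿⠿⠀⠀⠀
⠀⠀⠀⠀⠿⠂⠛⠂⠿⠀⠀⠀
⠀⠀⠀⠀⠀⠀⠀⠀⠀⠀⠀⠀

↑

⠀⠀⠀⠀⠀⠀⠀⠀⠀⠀⠀⠀
⠀⠀⠀⠀⠀⠀⠀⠀⠀⠀⠀⠀
⠀⠀⠀⠀⠀⠀⠀⠀⠀⠀⠀⠀
⠀⠀⠀⠀⠀⠀⠀⠀⠀⠀⠀⠀
⠂⠿⠿⠿⠿⠂⠂⠿⠿⠀⠀⠀
⠂⠂⠂⠂⠂⠂⠂⠿⠿⠀⠀⠀
⠂⠂⠂⠂⠂⠂⣾⠂⠂⠀⠀⠀
⠂⠿⠿⠿⠿⠿⠂⠿⠿⠀⠀⠀
⠿⠿⠿⠿⠿⠿⠂⠿⠿⠀⠀⠀
⠀⠀⠀⠀⠿⠿⠂⠿⠿⠀⠀⠀
⠀⠀⠀⠀⠿⠿⠂⠿⠿⠀⠀⠀
⠀⠀⠀⠀⠿⠂⠛⠂⠿⠀⠀⠀

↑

⠀⠀⠀⠀⠀⠀⠀⠀⠀⠀⠀⠀
⠀⠀⠀⠀⠀⠀⠀⠀⠀⠀⠀⠀
⠀⠀⠀⠀⠀⠀⠀⠀⠀⠀⠀⠀
⠀⠀⠀⠀⠀⠀⠀⠀⠀⠀⠀⠀
⠀⠀⠀⠀⠿⠂⠂⠿⠿⠀⠀⠀
⠂⠿⠿⠿⠿⠂⠂⠿⠿⠀⠀⠀
⠂⠂⠂⠂⠂⠂⣾⠿⠿⠀⠀⠀
⠂⠂⠂⠂⠂⠂⠂⠂⠂⠀⠀⠀
⠂⠿⠿⠿⠿⠿⠂⠿⠿⠀⠀⠀
⠿⠿⠿⠿⠿⠿⠂⠿⠿⠀⠀⠀
⠀⠀⠀⠀⠿⠿⠂⠿⠿⠀⠀⠀
⠀⠀⠀⠀⠿⠿⠂⠿⠿⠀⠀⠀

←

⠀⠀⠀⠀⠀⠀⠀⠀⠀⠀⠀⠀
⠀⠀⠀⠀⠀⠀⠀⠀⠀⠀⠀⠀
⠀⠀⠀⠀⠀⠀⠀⠀⠀⠀⠀⠀
⠀⠀⠀⠀⠀⠀⠀⠀⠀⠀⠀⠀
⠀⠀⠀⠀⠿⠿⠂⠂⠿⠿⠀⠀
⠀⠂⠿⠿⠿⠿⠂⠂⠿⠿⠀⠀
⠀⠂⠂⠂⠂⠂⣾⠂⠿⠿⠀⠀
⠀⠂⠂⠂⠂⠂⠂⠂⠂⠂⠀⠀
⠀⠂⠿⠿⠿⠿⠿⠂⠿⠿⠀⠀
⠀⠿⠿⠿⠿⠿⠿⠂⠿⠿⠀⠀
⠀⠀⠀⠀⠀⠿⠿⠂⠿⠿⠀⠀
⠀⠀⠀⠀⠀⠿⠿⠂⠿⠿⠀⠀

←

⠀⠀⠀⠀⠀⠀⠀⠀⠀⠀⠀⠀
⠀⠀⠀⠀⠀⠀⠀⠀⠀⠀⠀⠀
⠀⠀⠀⠀⠀⠀⠀⠀⠀⠀⠀⠀
⠀⠀⠀⠀⠀⠀⠀⠀⠀⠀⠀⠀
⠀⠀⠀⠀⠿⠿⠿⠂⠂⠿⠿⠀
⠀⠀⠂⠿⠿⠿⠿⠂⠂⠿⠿⠀
⠀⠀⠂⠂⠂⠂⣾⠂⠂⠿⠿⠀
⠀⠀⠂⠂⠂⠂⠂⠂⠂⠂⠂⠀
⠀⠀⠂⠿⠿⠿⠿⠿⠂⠿⠿⠀
⠀⠀⠿⠿⠿⠿⠿⠿⠂⠿⠿⠀
⠀⠀⠀⠀⠀⠀⠿⠿⠂⠿⠿⠀
⠀⠀⠀⠀⠀⠀⠿⠿⠂⠿⠿⠀

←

⠀⠀⠀⠀⠀⠀⠀⠀⠀⠀⠀⠀
⠀⠀⠀⠀⠀⠀⠀⠀⠀⠀⠀⠀
⠀⠀⠀⠀⠀⠀⠀⠀⠀⠀⠀⠀
⠀⠀⠀⠀⠀⠀⠀⠀⠀⠀⠀⠀
⠀⠀⠀⠀⠿⠿⠿⠿⠂⠂⠿⠿
⠀⠀⠀⠂⠿⠿⠿⠿⠂⠂⠿⠿
⠀⠀⠀⠂⠂⠂⣾⠂⠂⠂⠿⠿
⠀⠀⠀⠂⠂⠂⠂⠂⠂⠂⠂⠂
⠀⠀⠀⠂⠿⠿⠿⠿⠿⠂⠿⠿
⠀⠀⠀⠿⠿⠿⠿⠿⠿⠂⠿⠿
⠀⠀⠀⠀⠀⠀⠀⠿⠿⠂⠿⠿
⠀⠀⠀⠀⠀⠀⠀⠿⠿⠂⠿⠿

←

⠀⠀⠀⠀⠀⠀⠀⠀⠀⠀⠀⠀
⠀⠀⠀⠀⠀⠀⠀⠀⠀⠀⠀⠀
⠀⠀⠀⠀⠀⠀⠀⠀⠀⠀⠀⠀
⠀⠀⠀⠀⠀⠀⠀⠀⠀⠀⠀⠀
⠀⠀⠀⠀⠂⠿⠿⠿⠿⠂⠂⠿
⠀⠀⠀⠀⠂⠿⠿⠿⠿⠂⠂⠿
⠀⠀⠀⠀⠂⠂⣾⠂⠂⠂⠂⠿
⠀⠀⠀⠀⠂⠂⠂⠂⠂⠂⠂⠂
⠀⠀⠀⠀⠂⠿⠿⠿⠿⠿⠂⠿
⠀⠀⠀⠀⠿⠿⠿⠿⠿⠿⠂⠿
⠀⠀⠀⠀⠀⠀⠀⠀⠿⠿⠂⠿
⠀⠀⠀⠀⠀⠀⠀⠀⠿⠿⠂⠿

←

⠀⠀⠀⠀⠀⠀⠀⠀⠀⠀⠀⠀
⠀⠀⠀⠀⠀⠀⠀⠀⠀⠀⠀⠀
⠀⠀⠀⠀⠀⠀⠀⠀⠀⠀⠀⠀
⠀⠀⠀⠀⠀⠀⠀⠀⠀⠀⠀⠀
⠀⠀⠀⠀⠂⠂⠿⠿⠿⠿⠂⠂
⠀⠀⠀⠀⠂⠂⠿⠿⠿⠿⠂⠂
⠀⠀⠀⠀⠂⠂⣾⠂⠂⠂⠂⠂
⠀⠀⠀⠀⠂⠂⠂⠂⠂⠂⠂⠂
⠀⠀⠀⠀⠂⠂⠿⠿⠿⠿⠿⠂
⠀⠀⠀⠀⠀⠿⠿⠿⠿⠿⠿⠂
⠀⠀⠀⠀⠀⠀⠀⠀⠀⠿⠿⠂
⠀⠀⠀⠀⠀⠀⠀⠀⠀⠿⠿⠂

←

⠀⠀⠀⠀⠀⠀⠀⠀⠀⠀⠀⠀
⠀⠀⠀⠀⠀⠀⠀⠀⠀⠀⠀⠀
⠀⠀⠀⠀⠀⠀⠀⠀⠀⠀⠀⠀
⠀⠀⠀⠀⠀⠀⠀⠀⠀⠀⠀⠀
⠀⠀⠀⠀⠂⠂⠂⠿⠿⠿⠿⠂
⠀⠀⠀⠀⠂⠂⠂⠿⠿⠿⠿⠂
⠀⠀⠀⠀⠂⠂⣾⠂⠂⠂⠂⠂
⠀⠀⠀⠀⠂⠂⠂⠂⠂⠂⠂⠂
⠀⠀⠀⠀⠂⠂⠂⠿⠿⠿⠿⠿
⠀⠀⠀⠀⠀⠀⠿⠿⠿⠿⠿⠿
⠀⠀⠀⠀⠀⠀⠀⠀⠀⠀⠿⠿
⠀⠀⠀⠀⠀⠀⠀⠀⠀⠀⠿⠿

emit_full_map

⠂⠂⠂⠿⠿⠿⠿⠂⠂⠿⠿
⠂⠂⠂⠿⠿⠿⠿⠂⠂⠿⠿
⠂⠂⣾⠂⠂⠂⠂⠂⠂⠿⠿
⠂⠂⠂⠂⠂⠂⠂⠂⠂⠂⠂
⠂⠂⠂⠿⠿⠿⠿⠿⠂⠿⠿
⠀⠀⠿⠿⠿⠿⠿⠿⠂⠿⠿
⠀⠀⠀⠀⠀⠀⠿⠿⠂⠿⠿
⠀⠀⠀⠀⠀⠀⠿⠿⠂⠿⠿
⠀⠀⠀⠀⠀⠀⠿⠂⠛⠂⠿

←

⠀⠀⠀⠀⠀⠀⠀⠀⠀⠀⠀⠀
⠀⠀⠀⠀⠀⠀⠀⠀⠀⠀⠀⠀
⠀⠀⠀⠀⠀⠀⠀⠀⠀⠀⠀⠀
⠀⠀⠀⠀⠀⠀⠀⠀⠀⠀⠀⠀
⠀⠀⠀⠀⠂⠂⠂⠂⠿⠿⠿⠿
⠀⠀⠀⠀⠂⠂⠂⠂⠿⠿⠿⠿
⠀⠀⠀⠀⠂⠂⣾⠂⠂⠂⠂⠂
⠀⠀⠀⠀⠂⠂⠂⠂⠂⠂⠂⠂
⠀⠀⠀⠀⠂⠂⠂⠂⠿⠿⠿⠿
⠀⠀⠀⠀⠀⠀⠀⠿⠿⠿⠿⠿
⠀⠀⠀⠀⠀⠀⠀⠀⠀⠀⠀⠿
⠀⠀⠀⠀⠀⠀⠀⠀⠀⠀⠀⠿

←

⠀⠀⠀⠀⠀⠀⠀⠀⠀⠀⠀⠀
⠀⠀⠀⠀⠀⠀⠀⠀⠀⠀⠀⠀
⠀⠀⠀⠀⠀⠀⠀⠀⠀⠀⠀⠀
⠀⠀⠀⠀⠀⠀⠀⠀⠀⠀⠀⠀
⠀⠀⠀⠀⠂⠂⠂⠂⠂⠿⠿⠿
⠀⠀⠀⠀⠂⠂⠂⠂⠂⠿⠿⠿
⠀⠀⠀⠀⠂⠂⣾⠂⠂⠂⠂⠂
⠀⠀⠀⠀⠂⠂⠂⠂⠂⠂⠂⠂
⠀⠀⠀⠀⠂⠂⠂⠂⠂⠿⠿⠿
⠀⠀⠀⠀⠀⠀⠀⠀⠿⠿⠿⠿
⠀⠀⠀⠀⠀⠀⠀⠀⠀⠀⠀⠀
⠀⠀⠀⠀⠀⠀⠀⠀⠀⠀⠀⠀

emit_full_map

⠂⠂⠂⠂⠂⠿⠿⠿⠿⠂⠂⠿⠿
⠂⠂⠂⠂⠂⠿⠿⠿⠿⠂⠂⠿⠿
⠂⠂⣾⠂⠂⠂⠂⠂⠂⠂⠂⠿⠿
⠂⠂⠂⠂⠂⠂⠂⠂⠂⠂⠂⠂⠂
⠂⠂⠂⠂⠂⠿⠿⠿⠿⠿⠂⠿⠿
⠀⠀⠀⠀⠿⠿⠿⠿⠿⠿⠂⠿⠿
⠀⠀⠀⠀⠀⠀⠀⠀⠿⠿⠂⠿⠿
⠀⠀⠀⠀⠀⠀⠀⠀⠿⠿⠂⠿⠿
⠀⠀⠀⠀⠀⠀⠀⠀⠿⠂⠛⠂⠿
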